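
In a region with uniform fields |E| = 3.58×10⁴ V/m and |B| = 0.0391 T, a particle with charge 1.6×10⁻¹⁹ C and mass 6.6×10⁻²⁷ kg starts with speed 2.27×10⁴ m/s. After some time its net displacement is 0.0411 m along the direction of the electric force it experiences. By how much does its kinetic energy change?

ΔKE ≈ 2.35×10⁻¹⁶ J

The magnetic force is always ⟂ v and does no work; only the electric force changes KE.
ΔKE = F_E · d = |q|E d = (1.6×10⁻¹⁹)(3.58×10⁴)(0.0411) ≈ 2.35×10⁻¹⁶ J.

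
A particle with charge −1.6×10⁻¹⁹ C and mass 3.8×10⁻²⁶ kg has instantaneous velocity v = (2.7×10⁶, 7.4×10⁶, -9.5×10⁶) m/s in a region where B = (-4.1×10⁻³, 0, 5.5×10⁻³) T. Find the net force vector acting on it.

v×B = (4.07×10⁴, 2.41×10⁴, 3.03×10⁴) N/C.
F = q v×B = (−1.6×10⁻¹⁹ C)·(4.07×10⁴, 2.41×10⁴, 3.03×10⁴) = (-6.51×10⁻¹⁵, -3.86×10⁻¹⁵, -4.85×10⁻¹⁵) N.

F ≈ (-6.51×10⁻¹⁵, -3.86×10⁻¹⁵, -4.85×10⁻¹⁵) N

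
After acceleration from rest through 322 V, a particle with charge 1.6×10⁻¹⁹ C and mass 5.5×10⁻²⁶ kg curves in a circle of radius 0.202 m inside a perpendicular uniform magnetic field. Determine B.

B ≈ 0.0737 T

v = √(2|q|V/m) = √(2·1.6×10⁻¹⁹·322/5.5×10⁻²⁶) ≈ 4.328×10⁴ m/s.
B = mv/(|q|r) = (5.5×10⁻²⁶)(4.328×10⁴)/((1.6×10⁻¹⁹)(0.202)) ≈ 0.0737 T.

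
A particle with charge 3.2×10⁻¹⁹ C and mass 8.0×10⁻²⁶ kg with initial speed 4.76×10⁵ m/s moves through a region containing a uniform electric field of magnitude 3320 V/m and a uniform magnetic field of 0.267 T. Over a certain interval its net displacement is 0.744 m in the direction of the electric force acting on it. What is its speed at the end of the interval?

B does no work; ΔKE = |q|E d.
½mv_f² = ½mv₀² + |q|Ed = ½(8.0×10⁻²⁶)(4.76×10⁵)² + (3.2×10⁻¹⁹)(3320)(0.744) ≈ 9.063×10⁻¹⁵ J + 7.904×10⁻¹⁶ J ≈ 9.853×10⁻¹⁵ J.
v_f = √(2·9.853×10⁻¹⁵/8.0×10⁻²⁶) ≈ 4.96×10⁵ m/s.

v_f ≈ 4.96×10⁵ m/s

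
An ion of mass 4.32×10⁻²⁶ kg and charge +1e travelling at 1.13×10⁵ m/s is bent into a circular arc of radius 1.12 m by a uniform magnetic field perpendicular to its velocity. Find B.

B ≈ 0.0272 T

From |q|vB = mv²/r, B = mv/(|q|r).
B = (4.32×10⁻²⁶)(1.13×10⁵)/((1.602×10⁻¹⁹)(1.12)) ≈ 0.0272 T.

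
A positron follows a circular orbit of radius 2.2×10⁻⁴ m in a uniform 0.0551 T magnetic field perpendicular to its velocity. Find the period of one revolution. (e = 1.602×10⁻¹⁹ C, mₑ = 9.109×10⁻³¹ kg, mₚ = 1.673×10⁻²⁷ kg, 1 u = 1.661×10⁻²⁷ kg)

T ≈ 6.48×10⁻¹⁰ s

The cyclotron period depends only on m, q, B: T = 2πm/(|q|B).
T = 2π(9.109×10⁻³¹)/((1.602×10⁻¹⁹)(0.0551)) ≈ 6.48×10⁻¹⁰ s.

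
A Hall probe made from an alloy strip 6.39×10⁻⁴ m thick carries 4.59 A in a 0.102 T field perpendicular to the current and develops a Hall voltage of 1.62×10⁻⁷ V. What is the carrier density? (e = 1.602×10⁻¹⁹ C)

n ≈ 2.82×10²⁸ m⁻³

From V_H = IB/(n e t), n = IB/(V_H e t).
n = (4.59)(0.102)/((1.62×10⁻⁷)(1.602×10⁻¹⁹)(6.39×10⁻⁴)) ≈ 2.82×10²⁸ m⁻³.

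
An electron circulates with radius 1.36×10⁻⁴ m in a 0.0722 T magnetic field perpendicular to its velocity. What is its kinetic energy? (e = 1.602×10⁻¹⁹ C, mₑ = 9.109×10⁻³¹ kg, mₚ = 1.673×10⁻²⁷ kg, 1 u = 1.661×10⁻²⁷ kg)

v = |q|Br/m, then KE = ½mv² = (qBr)²/(2m).
v = (1.602×10⁻¹⁹)(0.0722)(1.36×10⁻⁴)/9.109×10⁻³¹ ≈ 1.727×10⁶ m/s.
KE = ½(9.109×10⁻³¹)(1.727×10⁶)² ≈ 1.36×10⁻¹⁸ J.

KE ≈ 1.36×10⁻¹⁸ J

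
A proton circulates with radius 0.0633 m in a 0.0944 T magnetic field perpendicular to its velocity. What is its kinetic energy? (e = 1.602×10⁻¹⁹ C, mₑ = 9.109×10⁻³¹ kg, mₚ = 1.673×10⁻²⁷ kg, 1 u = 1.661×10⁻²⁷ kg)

v = |q|Br/m, then KE = ½mv² = (qBr)²/(2m).
v = (1.602×10⁻¹⁹)(0.0944)(0.0633)/1.673×10⁻²⁷ ≈ 5.722×10⁵ m/s.
KE = ½(1.673×10⁻²⁷)(5.722×10⁵)² ≈ 2.74×10⁻¹⁶ J.

KE ≈ 2.74×10⁻¹⁶ J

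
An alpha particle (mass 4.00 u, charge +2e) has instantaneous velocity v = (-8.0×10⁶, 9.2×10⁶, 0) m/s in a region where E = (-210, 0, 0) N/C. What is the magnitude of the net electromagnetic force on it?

Only an electric field acts, so F = qE = (3.204×10⁻¹⁹ C)·(-210, 0, 0) = (-6.73×10⁻¹⁷, 0, 0) N.
|F| = 6.73×10⁻¹⁷ N.

|F| ≈ 6.73×10⁻¹⁷ N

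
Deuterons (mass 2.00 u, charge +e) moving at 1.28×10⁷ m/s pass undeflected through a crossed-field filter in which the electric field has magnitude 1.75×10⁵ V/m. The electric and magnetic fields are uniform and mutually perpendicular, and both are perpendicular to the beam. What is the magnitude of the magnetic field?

B = 0.0137 T

Balance of forces in the selector: qE = qvB ⇒ B = E/v.
B = 1.75×10⁵/1.28×10⁷ = 0.0137 T.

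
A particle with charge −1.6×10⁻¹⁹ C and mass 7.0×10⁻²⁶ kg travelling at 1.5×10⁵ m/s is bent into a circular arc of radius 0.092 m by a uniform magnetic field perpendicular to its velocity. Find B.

B ≈ 0.71 T

From |q|vB = mv²/r, B = mv/(|q|r).
B = (7.0×10⁻²⁶)(1.5×10⁵)/((1.6×10⁻¹⁹)(0.092)) ≈ 0.71 T.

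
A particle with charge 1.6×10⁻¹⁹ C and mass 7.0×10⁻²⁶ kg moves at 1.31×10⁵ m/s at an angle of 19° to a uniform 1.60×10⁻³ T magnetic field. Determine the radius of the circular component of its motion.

r ≈ 11.7 m

v⊥ = v sinθ = 1.31×10⁵·sin19° ≈ 4.265×10⁴ m/s.
r = m v⊥/(|q|B) = (7.0×10⁻²⁶)(4.265×10⁴)/((1.6×10⁻¹⁹)(1.60×10⁻³)) ≈ 11.7 m.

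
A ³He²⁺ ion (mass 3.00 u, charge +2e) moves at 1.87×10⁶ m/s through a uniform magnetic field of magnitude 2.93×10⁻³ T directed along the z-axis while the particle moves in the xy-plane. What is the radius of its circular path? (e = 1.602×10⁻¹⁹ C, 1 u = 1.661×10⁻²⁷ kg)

r ≈ 9.93 m

The magnetic force provides the centripetal force: |q|vB = mv²/r.
r = mv/(|q|B) = (4.983×10⁻²⁷)(1.87×10⁶)/((3.204×10⁻¹⁹)(2.93×10⁻³)) ≈ 9.93 m.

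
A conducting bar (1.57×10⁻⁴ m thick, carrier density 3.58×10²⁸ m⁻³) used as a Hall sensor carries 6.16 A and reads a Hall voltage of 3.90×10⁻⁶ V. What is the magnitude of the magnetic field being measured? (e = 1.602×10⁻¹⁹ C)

B ≈ 0.570 T

From V_H = IB/(n e t), B = V_H n e t / I.
B = (3.90×10⁻⁶)(3.58×10²⁸)(1.602×10⁻¹⁹)(1.57×10⁻⁴)/6.16 ≈ 0.570 T.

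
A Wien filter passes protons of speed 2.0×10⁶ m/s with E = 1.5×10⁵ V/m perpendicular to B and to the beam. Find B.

Balance of forces in the selector: qE = qvB ⇒ B = E/v.
B = 1.5×10⁵/2.0×10⁶ = 0.075 T.

B = 0.075 T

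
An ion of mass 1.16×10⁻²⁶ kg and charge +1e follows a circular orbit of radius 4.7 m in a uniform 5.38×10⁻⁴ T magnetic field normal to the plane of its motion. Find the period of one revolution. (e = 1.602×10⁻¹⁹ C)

The cyclotron period depends only on m, q, B: T = 2πm/(|q|B).
T = 2π(1.16×10⁻²⁶)/((1.602×10⁻¹⁹)(5.38×10⁻⁴)) ≈ 8.46×10⁻⁴ s.

T ≈ 8.46×10⁻⁴ s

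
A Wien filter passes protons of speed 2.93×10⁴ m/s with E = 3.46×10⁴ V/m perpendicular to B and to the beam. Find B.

Balance of forces in the selector: qE = qvB ⇒ B = E/v.
B = 3.46×10⁴/2.93×10⁴ = 1.18 T.

B = 1.18 T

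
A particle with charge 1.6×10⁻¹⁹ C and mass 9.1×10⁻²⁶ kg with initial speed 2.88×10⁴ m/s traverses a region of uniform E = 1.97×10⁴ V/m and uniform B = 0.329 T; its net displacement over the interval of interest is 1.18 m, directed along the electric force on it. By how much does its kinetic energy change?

ΔKE ≈ 3.72×10⁻¹⁵ J

The magnetic force is always ⟂ v and does no work; only the electric force changes KE.
ΔKE = F_E · d = |q|E d = (1.6×10⁻¹⁹)(1.97×10⁴)(1.18) ≈ 3.72×10⁻¹⁵ J.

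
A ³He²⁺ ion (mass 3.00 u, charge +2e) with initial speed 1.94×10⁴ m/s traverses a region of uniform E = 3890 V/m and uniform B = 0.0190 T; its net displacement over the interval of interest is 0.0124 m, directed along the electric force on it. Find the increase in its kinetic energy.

ΔKE ≈ 1.55×10⁻¹⁷ J

The magnetic force is always ⟂ v and does no work; only the electric force changes KE.
ΔKE = F_E · d = |q|E d = (3.204×10⁻¹⁹)(3890)(0.0124) ≈ 1.55×10⁻¹⁷ J.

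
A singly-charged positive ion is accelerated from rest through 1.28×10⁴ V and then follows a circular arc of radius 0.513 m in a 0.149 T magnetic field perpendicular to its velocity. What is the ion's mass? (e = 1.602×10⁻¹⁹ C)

Combine |q|V = ½mv² and r = mv/(|q|B): eliminate v to get m = qB²r²/(2V).
m = (1.602×10⁻¹⁹)(0.149)²(0.513)²/(2·1.28×10⁴) ≈ 3.66×10⁻²⁶ kg.

m ≈ 3.66×10⁻²⁶ kg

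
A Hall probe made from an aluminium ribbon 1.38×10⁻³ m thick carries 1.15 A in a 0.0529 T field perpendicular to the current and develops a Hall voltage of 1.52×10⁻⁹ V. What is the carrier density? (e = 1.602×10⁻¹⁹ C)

From V_H = IB/(n e t), n = IB/(V_H e t).
n = (1.15)(0.0529)/((1.52×10⁻⁹)(1.602×10⁻¹⁹)(1.38×10⁻³)) ≈ 1.81×10²⁹ m⁻³.

n ≈ 1.81×10²⁹ m⁻³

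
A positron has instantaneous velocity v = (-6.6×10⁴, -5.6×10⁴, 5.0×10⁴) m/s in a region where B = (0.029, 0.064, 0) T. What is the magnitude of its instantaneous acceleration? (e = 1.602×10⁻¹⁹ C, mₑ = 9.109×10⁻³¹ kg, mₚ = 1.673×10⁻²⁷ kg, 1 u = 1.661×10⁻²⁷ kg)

v×B = (-3200, 1450, -2600) N/C.
F = q v×B = (1.602×10⁻¹⁹ C)·(-3200, 1450, -2600) = (-5.13×10⁻¹⁶, 2.32×10⁻¹⁶, -4.17×10⁻¹⁶) N.
|a| = |F|/m = 7.002×10⁻¹⁶/9.109×10⁻³¹ ≈ 7.69×10¹⁴ m/s².

|a| ≈ 7.69×10¹⁴ m/s²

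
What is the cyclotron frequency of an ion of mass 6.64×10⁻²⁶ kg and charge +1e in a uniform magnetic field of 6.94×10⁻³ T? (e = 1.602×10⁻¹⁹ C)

f = |q|B/(2πm).
f = (1.602×10⁻¹⁹)(6.94×10⁻³)/(2π·6.64×10⁻²⁶) ≈ 2660 Hz.

f ≈ 2660 Hz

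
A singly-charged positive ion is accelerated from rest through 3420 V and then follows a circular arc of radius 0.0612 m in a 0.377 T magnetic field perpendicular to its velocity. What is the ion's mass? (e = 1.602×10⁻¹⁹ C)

m ≈ 1.25×10⁻²⁶ kg

Combine |q|V = ½mv² and r = mv/(|q|B): eliminate v to get m = qB²r²/(2V).
m = (1.602×10⁻¹⁹)(0.377)²(0.0612)²/(2·3420) ≈ 1.25×10⁻²⁶ kg.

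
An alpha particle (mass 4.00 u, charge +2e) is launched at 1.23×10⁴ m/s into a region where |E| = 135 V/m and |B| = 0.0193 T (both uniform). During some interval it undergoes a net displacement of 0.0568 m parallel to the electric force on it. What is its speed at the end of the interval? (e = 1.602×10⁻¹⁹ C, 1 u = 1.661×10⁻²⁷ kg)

v_f ≈ 2.98×10⁴ m/s

B does no work; ΔKE = |q|E d.
½mv_f² = ½mv₀² + |q|Ed = ½(6.644×10⁻²⁷)(1.23×10⁴)² + (3.204×10⁻¹⁹)(135)(0.0568) ≈ 5.026×10⁻¹⁹ J + 2.457×10⁻¹⁸ J ≈ 2.959×10⁻¹⁸ J.
v_f = √(2·2.959×10⁻¹⁸/6.644×10⁻²⁷) ≈ 2.98×10⁴ m/s.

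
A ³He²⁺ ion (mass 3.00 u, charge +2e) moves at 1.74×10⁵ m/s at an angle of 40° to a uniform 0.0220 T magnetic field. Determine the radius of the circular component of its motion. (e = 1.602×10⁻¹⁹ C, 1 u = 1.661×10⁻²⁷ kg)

r ≈ 0.0791 m

v⊥ = v sinθ = 1.74×10⁵·sin40° ≈ 1.118×10⁵ m/s.
r = m v⊥/(|q|B) = (4.983×10⁻²⁷)(1.118×10⁵)/((3.204×10⁻¹⁹)(0.0220)) ≈ 0.0791 m.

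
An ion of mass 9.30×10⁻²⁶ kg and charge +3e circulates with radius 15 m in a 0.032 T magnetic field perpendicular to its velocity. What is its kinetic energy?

KE ≈ 1.8×10⁶ eV

v = |q|Br/m, then KE = ½mv² = (qBr)²/(2m).
v = (4.806×10⁻¹⁹)(0.032)(15)/9.30×10⁻²⁶ ≈ 2.481×10⁶ m/s.
KE = ½(9.30×10⁻²⁶)(2.481×10⁶)² ≈ 2.9×10⁻¹³ J = 1.8×10⁶ eV.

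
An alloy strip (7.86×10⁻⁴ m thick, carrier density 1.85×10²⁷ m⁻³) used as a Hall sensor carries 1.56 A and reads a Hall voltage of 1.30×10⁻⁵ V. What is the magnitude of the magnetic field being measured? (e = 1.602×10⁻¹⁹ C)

From V_H = IB/(n e t), B = V_H n e t / I.
B = (1.30×10⁻⁵)(1.85×10²⁷)(1.602×10⁻¹⁹)(7.86×10⁻⁴)/1.56 ≈ 1.94 T.

B ≈ 1.94 T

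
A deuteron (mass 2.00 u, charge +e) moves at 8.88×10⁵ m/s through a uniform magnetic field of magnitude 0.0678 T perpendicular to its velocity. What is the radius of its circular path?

The magnetic force provides the centripetal force: |q|vB = mv²/r.
r = mv/(|q|B) = (3.322×10⁻²⁷)(8.88×10⁵)/((1.602×10⁻¹⁹)(0.0678)) ≈ 0.272 m.

r ≈ 0.272 m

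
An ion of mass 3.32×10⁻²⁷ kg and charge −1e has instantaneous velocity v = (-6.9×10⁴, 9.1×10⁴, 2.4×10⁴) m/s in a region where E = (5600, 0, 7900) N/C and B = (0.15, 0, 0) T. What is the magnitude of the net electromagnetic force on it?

|F| ≈ 1.41×10⁻¹⁵ N

v×B = (0, 3600, -1.36×10⁴) N/C.
E + v×B = (5600, 3600, -5750) N/C.
F = q(E + v×B) = (−1.602×10⁻¹⁹ C)·(5600, 3600, -5750) = (-8.97×10⁻¹⁶, -5.77×10⁻¹⁶, 9.21×10⁻¹⁶) N.
|F| = 1.41×10⁻¹⁵ N.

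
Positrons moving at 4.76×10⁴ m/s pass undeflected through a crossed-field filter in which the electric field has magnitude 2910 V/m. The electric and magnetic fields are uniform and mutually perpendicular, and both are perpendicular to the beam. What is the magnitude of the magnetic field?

B = 0.0611 T

Balance of forces in the selector: qE = qvB ⇒ B = E/v.
B = 2910/4.76×10⁴ = 0.0611 T.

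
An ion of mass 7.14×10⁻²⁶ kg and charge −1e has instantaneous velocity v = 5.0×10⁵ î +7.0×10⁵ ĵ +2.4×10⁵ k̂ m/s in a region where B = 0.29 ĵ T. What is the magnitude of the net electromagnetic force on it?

v×B = (-6.96×10⁴, 0, 1.45×10⁵) N/C.
F = q v×B = (−1.602×10⁻¹⁹ C)·(-6.96×10⁴, 0, 1.45×10⁵) = (1.11×10⁻¹⁴, 0, -2.32×10⁻¹⁴) N.
|F| = 2.58×10⁻¹⁴ N.

|F| ≈ 2.58×10⁻¹⁴ N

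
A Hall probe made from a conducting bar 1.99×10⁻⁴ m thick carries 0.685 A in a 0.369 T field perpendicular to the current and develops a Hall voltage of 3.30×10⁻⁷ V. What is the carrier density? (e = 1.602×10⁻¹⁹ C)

n ≈ 2.40×10²⁸ m⁻³

From V_H = IB/(n e t), n = IB/(V_H e t).
n = (0.685)(0.369)/((3.30×10⁻⁷)(1.602×10⁻¹⁹)(1.99×10⁻⁴)) ≈ 2.40×10²⁸ m⁻³.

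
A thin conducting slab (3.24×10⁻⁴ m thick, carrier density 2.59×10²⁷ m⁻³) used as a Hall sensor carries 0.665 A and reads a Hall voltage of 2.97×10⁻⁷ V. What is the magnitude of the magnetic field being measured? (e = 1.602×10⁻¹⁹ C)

B ≈ 0.0600 T

From V_H = IB/(n e t), B = V_H n e t / I.
B = (2.97×10⁻⁷)(2.59×10²⁷)(1.602×10⁻¹⁹)(3.24×10⁻⁴)/0.665 ≈ 0.0600 T.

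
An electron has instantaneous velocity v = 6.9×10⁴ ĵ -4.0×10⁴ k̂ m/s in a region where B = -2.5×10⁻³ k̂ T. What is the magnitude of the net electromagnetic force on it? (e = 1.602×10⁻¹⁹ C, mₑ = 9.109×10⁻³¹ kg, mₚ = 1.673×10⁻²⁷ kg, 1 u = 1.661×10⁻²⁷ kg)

v×B = (-172, 0, 0) N/C.
F = q v×B = (−1.602×10⁻¹⁹ C)·(-172, 0, 0) = (2.76×10⁻¹⁷, 0, 0) N.
|F| = 2.76×10⁻¹⁷ N.

|F| ≈ 2.76×10⁻¹⁷ N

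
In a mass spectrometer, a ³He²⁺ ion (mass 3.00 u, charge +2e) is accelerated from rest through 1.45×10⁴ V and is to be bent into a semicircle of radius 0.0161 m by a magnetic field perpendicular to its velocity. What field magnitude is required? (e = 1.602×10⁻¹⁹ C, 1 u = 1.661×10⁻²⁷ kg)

v = √(2|q|V/m) = √(2·3.204×10⁻¹⁹·1.45×10⁴/4.983×10⁻²⁷) ≈ 1.366×10⁶ m/s.
B = mv/(|q|r) = (4.983×10⁻²⁷)(1.366×10⁶)/((3.204×10⁻¹⁹)(0.0161)) ≈ 1.32 T.

B ≈ 1.32 T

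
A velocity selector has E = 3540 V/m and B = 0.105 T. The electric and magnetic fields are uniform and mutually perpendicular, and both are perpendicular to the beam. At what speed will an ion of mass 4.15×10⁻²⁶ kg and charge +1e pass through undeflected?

Straight-line motion ⇒ electric and magnetic forces cancel, so E = vB.
v = E/B = 3540/0.105 = 3.37×10⁴ m/s.

v = 3.37×10⁴ m/s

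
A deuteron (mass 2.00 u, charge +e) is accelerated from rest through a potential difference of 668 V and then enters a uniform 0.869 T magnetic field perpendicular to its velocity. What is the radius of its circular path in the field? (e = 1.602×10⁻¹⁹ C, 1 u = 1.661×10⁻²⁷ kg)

Acceleration: |q|V = ½mv² ⇒ v = √(2|q|V/m) = √(2·1.602×10⁻¹⁹·668/3.322×10⁻²⁷) ≈ 2.538×10⁵ m/s.
In the field: r = mv/(|q|B) = (3.322×10⁻²⁷)(2.538×10⁵)/((1.602×10⁻¹⁹)(0.869)) ≈ 6.06×10⁻³ m.

r ≈ 6.06×10⁻³ m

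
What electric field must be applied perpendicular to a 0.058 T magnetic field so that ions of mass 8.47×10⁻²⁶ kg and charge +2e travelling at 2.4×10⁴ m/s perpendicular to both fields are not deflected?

For straight-line motion qE = qvB, so E = vB.
E = 2.4×10⁴ × 0.058 = 1400 V/m.

E = 1400 V/m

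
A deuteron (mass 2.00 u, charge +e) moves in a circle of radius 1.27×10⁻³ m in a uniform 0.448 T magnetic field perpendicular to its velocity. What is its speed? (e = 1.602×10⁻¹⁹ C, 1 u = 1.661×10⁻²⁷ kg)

v ≈ 2.74×10⁴ m/s

From |q|vB = mv²/r, v = |q|Br/m.
v = (1.602×10⁻¹⁹)(0.448)(1.27×10⁻³)/3.322×10⁻²⁷ ≈ 2.74×10⁴ m/s.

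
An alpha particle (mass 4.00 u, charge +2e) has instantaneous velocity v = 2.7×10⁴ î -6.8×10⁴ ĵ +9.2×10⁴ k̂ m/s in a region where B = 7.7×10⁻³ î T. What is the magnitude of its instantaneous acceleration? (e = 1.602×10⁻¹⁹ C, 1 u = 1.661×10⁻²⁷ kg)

|a| ≈ 4.25×10¹⁰ m/s²

v×B = (0, 708, 524) N/C.
F = q v×B = (3.204×10⁻¹⁹ C)·(0, 708, 524) = (0, 2.27×10⁻¹⁶, 1.68×10⁻¹⁶) N.
|a| = |F|/m = 2.822×10⁻¹⁶/6.644×10⁻²⁷ ≈ 4.25×10¹⁰ m/s².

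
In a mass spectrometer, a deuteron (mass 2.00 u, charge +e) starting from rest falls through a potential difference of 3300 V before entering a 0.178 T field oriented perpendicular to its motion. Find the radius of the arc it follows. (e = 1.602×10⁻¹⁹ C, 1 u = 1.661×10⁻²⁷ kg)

Acceleration: |q|V = ½mv² ⇒ v = √(2|q|V/m) = √(2·1.602×10⁻¹⁹·3300/3.322×10⁻²⁷) ≈ 5.642×10⁵ m/s.
In the field: r = mv/(|q|B) = (3.322×10⁻²⁷)(5.642×10⁵)/((1.602×10⁻¹⁹)(0.178)) ≈ 0.0657 m.

r ≈ 0.0657 m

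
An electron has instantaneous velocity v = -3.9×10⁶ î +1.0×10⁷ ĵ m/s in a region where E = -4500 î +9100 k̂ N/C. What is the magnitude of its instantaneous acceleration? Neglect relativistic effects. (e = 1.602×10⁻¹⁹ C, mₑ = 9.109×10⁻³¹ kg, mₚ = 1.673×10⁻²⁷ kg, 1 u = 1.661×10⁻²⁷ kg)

|a| ≈ 1.79×10¹⁵ m/s²

Only an electric field acts, so F = qE = (−1.602×10⁻¹⁹ C)·(-4500, 0, 9100) = (7.21×10⁻¹⁶, 0, -1.46×10⁻¹⁵) N.
|a| = |F|/m = 1.626×10⁻¹⁵/9.109×10⁻³¹ ≈ 1.79×10¹⁵ m/s².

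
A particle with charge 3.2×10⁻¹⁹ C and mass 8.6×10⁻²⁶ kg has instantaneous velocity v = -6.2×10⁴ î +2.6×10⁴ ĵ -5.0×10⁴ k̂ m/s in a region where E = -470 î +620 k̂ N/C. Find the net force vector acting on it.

Only an electric field acts, so F = qE = (3.2×10⁻¹⁹ C)·(-470, 0, 620) = (-1.50×10⁻¹⁶, 0, 1.98×10⁻¹⁶) N.

F ≈ (-1.50×10⁻¹⁶, 0, 1.98×10⁻¹⁶) N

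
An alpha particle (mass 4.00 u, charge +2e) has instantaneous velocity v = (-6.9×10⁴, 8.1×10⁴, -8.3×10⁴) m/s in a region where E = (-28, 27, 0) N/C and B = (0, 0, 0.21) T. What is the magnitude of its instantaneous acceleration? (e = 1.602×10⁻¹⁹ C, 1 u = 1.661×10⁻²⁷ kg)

|a| ≈ 1.08×10¹² m/s²

v×B = (1.70×10⁴, 1.45×10⁴, 0) N/C.
E + v×B = (1.70×10⁴, 1.45×10⁴, 0) N/C.
F = q(E + v×B) = (3.204×10⁻¹⁹ C)·(1.70×10⁴, 1.45×10⁴, 0) = (5.44×10⁻¹⁵, 4.65×10⁻¹⁵, 0) N.
|a| = |F|/m = 7.158×10⁻¹⁵/6.644×10⁻²⁷ ≈ 1.08×10¹² m/s².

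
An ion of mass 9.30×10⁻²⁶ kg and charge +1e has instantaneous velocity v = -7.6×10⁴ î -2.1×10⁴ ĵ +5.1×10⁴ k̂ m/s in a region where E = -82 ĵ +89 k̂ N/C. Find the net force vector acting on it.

Only an electric field acts, so F = qE = (1.602×10⁻¹⁹ C)·(0, -82.0, 89.0) = (0, -1.31×10⁻¹⁷, 1.43×10⁻¹⁷) N.

F ≈ (0, -1.31×10⁻¹⁷, 1.43×10⁻¹⁷) N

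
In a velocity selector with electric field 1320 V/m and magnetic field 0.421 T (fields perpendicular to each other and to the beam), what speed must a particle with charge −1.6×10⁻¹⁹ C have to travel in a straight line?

v = 3140 m/s

For undeflected motion the electric and magnetic forces balance: qE = qvB.
v = E/B = 1320/0.421 = 3140 m/s.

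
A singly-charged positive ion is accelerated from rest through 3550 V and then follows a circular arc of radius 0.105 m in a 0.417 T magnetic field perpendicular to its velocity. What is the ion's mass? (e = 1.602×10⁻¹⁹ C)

Combine |q|V = ½mv² and r = mv/(|q|B): eliminate v to get m = qB²r²/(2V).
m = (1.602×10⁻¹⁹)(0.417)²(0.105)²/(2·3550) ≈ 4.33×10⁻²⁶ kg.

m ≈ 4.33×10⁻²⁶ kg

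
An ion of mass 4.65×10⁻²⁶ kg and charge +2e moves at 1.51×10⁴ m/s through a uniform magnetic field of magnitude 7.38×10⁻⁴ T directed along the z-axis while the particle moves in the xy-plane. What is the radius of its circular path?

The magnetic force provides the centripetal force: |q|vB = mv²/r.
r = mv/(|q|B) = (4.65×10⁻²⁶)(1.51×10⁴)/((3.204×10⁻¹⁹)(7.38×10⁻⁴)) ≈ 2.97 m.

r ≈ 2.97 m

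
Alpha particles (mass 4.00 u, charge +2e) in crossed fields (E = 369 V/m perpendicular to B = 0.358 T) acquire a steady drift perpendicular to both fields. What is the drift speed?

The steady drift has the magnetic force balancing the electric force, so v_d = E/B.
v_d = 369/0.358 = 1030 m/s.

v_d ≈ 1030 m/s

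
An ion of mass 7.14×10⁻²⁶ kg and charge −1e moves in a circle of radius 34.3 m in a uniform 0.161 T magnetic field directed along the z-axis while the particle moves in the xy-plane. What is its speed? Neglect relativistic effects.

From |q|vB = mv²/r, v = |q|Br/m.
v = (1.602×10⁻¹⁹)(0.161)(34.3)/7.14×10⁻²⁶ ≈ 1.24×10⁷ m/s.

v ≈ 1.24×10⁷ m/s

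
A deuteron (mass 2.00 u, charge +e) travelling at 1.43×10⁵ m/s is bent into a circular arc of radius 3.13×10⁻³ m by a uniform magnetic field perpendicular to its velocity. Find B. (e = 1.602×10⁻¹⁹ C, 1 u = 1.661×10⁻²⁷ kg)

From |q|vB = mv²/r, B = mv/(|q|r).
B = (3.322×10⁻²⁷)(1.43×10⁵)/((1.602×10⁻¹⁹)(3.13×10⁻³)) ≈ 0.947 T.

B ≈ 0.947 T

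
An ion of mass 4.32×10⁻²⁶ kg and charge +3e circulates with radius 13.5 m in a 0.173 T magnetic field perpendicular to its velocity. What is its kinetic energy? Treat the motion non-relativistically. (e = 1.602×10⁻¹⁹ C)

v = |q|Br/m, then KE = ½mv² = (qBr)²/(2m).
v = (4.806×10⁻¹⁹)(0.173)(13.5)/4.32×10⁻²⁶ ≈ 2.598×10⁷ m/s.
KE = ½(4.32×10⁻²⁶)(2.598×10⁷)² ≈ 1.46×10⁻¹¹ J.

KE ≈ 1.46×10⁻¹¹ J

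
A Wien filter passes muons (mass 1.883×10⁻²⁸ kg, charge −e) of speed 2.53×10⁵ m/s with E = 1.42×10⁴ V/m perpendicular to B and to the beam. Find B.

Balance of forces in the selector: qE = qvB ⇒ B = E/v.
B = 1.42×10⁴/2.53×10⁵ = 0.0561 T.

B = 0.0561 T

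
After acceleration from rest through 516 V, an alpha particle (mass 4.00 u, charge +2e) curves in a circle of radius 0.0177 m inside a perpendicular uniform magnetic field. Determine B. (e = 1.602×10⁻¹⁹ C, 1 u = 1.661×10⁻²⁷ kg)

B ≈ 0.261 T

v = √(2|q|V/m) = √(2·3.204×10⁻¹⁹·516/6.644×10⁻²⁷) ≈ 2.231×10⁵ m/s.
B = mv/(|q|r) = (6.644×10⁻²⁷)(2.231×10⁵)/((3.204×10⁻¹⁹)(0.0177)) ≈ 0.261 T.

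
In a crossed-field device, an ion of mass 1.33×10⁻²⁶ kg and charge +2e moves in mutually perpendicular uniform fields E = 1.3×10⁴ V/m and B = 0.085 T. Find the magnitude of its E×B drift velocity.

v_d ≈ 1.5×10⁵ m/s

In crossed fields the guiding centre drifts at v_d = |E×B|/B² = E/B, independent of charge and mass.
v_d = 1.3×10⁴/0.085 = 1.5×10⁵ m/s.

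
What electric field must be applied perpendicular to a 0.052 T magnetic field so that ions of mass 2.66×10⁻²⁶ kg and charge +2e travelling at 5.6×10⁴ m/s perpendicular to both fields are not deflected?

E = 2900 V/m

For straight-line motion qE = qvB, so E = vB.
E = 5.6×10⁴ × 0.052 = 2900 V/m.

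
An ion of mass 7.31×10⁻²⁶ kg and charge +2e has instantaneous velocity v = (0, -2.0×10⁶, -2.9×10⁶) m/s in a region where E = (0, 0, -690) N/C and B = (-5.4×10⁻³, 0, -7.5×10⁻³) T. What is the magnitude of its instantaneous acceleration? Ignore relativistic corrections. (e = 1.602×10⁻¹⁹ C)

|a| ≈ 1.08×10¹¹ m/s²

v×B = (1.50×10⁴, 1.57×10⁴, -1.08×10⁴) N/C.
E + v×B = (1.50×10⁴, 1.57×10⁴, -1.15×10⁴) N/C.
F = q(E + v×B) = (3.204×10⁻¹⁹ C)·(1.50×10⁴, 1.57×10⁴, -1.15×10⁴) = (4.81×10⁻¹⁵, 5.02×10⁻¹⁵, -3.68×10⁻¹⁵) N.
|a| = |F|/m = 7.863×10⁻¹⁵/7.31×10⁻²⁶ ≈ 1.08×10¹¹ m/s².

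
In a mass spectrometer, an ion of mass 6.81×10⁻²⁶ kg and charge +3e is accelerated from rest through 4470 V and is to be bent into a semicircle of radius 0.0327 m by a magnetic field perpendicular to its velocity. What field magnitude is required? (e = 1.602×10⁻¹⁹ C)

B ≈ 1.09 T

v = √(2|q|V/m) = √(2·4.806×10⁻¹⁹·4470/6.81×10⁻²⁶) ≈ 2.512×10⁵ m/s.
B = mv/(|q|r) = (6.81×10⁻²⁶)(2.512×10⁵)/((4.806×10⁻¹⁹)(0.0327)) ≈ 1.09 T.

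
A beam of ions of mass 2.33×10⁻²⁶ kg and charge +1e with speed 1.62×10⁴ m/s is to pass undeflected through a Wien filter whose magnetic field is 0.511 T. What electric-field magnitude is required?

E = 8280 V/m

For straight-line motion qE = qvB, so E = vB.
E = 1.62×10⁴ × 0.511 = 8280 V/m.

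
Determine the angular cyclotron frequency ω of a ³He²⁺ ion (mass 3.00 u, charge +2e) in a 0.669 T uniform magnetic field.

ω ≈ 4.30×10⁷ rad/s

ω = |q|B/m.
ω = (3.204×10⁻¹⁹)(0.669)/4.983×10⁻²⁷ ≈ 4.30×10⁷ rad/s.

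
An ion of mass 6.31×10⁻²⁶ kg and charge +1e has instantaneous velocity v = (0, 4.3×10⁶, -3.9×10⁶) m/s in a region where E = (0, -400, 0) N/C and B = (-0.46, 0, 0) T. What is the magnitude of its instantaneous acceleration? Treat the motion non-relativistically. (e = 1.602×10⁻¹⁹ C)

v×B = (0, 1.79×10⁶, 1.98×10⁶) N/C.
E + v×B = (0, 1.79×10⁶, 1.98×10⁶) N/C.
F = q(E + v×B) = (1.602×10⁻¹⁹ C)·(0, 1.79×10⁶, 1.98×10⁶) = (0, 2.87×10⁻¹³, 3.17×10⁻¹³) N.
|a| = |F|/m = 4.278×10⁻¹³/6.31×10⁻²⁶ ≈ 6.78×10¹² m/s².

|a| ≈ 6.78×10¹² m/s²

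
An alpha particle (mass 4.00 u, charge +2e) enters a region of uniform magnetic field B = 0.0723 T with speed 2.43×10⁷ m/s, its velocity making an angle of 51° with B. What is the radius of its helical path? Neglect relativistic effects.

v⊥ = v sinθ = 2.43×10⁷·sin51° ≈ 1.888×10⁷ m/s.
r = m v⊥/(|q|B) = (6.644×10⁻²⁷)(1.888×10⁷)/((3.204×10⁻¹⁹)(0.0723)) ≈ 5.42 m.

r ≈ 5.42 m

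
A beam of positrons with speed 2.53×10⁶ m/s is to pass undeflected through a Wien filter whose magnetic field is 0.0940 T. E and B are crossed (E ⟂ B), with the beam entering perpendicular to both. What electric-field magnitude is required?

For straight-line motion qE = qvB, so E = vB.
E = 2.53×10⁶ × 0.0940 = 2.38×10⁵ V/m.

E = 2.38×10⁵ V/m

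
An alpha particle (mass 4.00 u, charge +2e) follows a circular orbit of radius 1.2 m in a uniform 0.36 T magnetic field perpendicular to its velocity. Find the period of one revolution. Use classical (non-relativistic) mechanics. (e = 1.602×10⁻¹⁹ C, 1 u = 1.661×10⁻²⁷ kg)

T ≈ 3.6×10⁻⁷ s

The cyclotron period depends only on m, q, B: T = 2πm/(|q|B).
T = 2π(6.644×10⁻²⁷)/((3.204×10⁻¹⁹)(0.36)) ≈ 3.6×10⁻⁷ s.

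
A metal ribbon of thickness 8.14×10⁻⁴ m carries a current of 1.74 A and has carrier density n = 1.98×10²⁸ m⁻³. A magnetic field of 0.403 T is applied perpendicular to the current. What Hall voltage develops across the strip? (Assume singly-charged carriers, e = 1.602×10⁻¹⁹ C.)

V_H = IB/(n e t).
V_H = (1.74)(0.403)/((1.98×10²⁸)(1.602×10⁻¹⁹)(8.14×10⁻⁴)) ≈ 2.72×10⁻⁷ V.

V_H ≈ 2.72×10⁻⁷ V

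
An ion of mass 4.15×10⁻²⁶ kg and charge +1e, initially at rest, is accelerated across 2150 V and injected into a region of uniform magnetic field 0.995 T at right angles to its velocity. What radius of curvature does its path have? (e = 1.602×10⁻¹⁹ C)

r ≈ 0.0335 m

Acceleration: |q|V = ½mv² ⇒ v = √(2|q|V/m) = √(2·1.602×10⁻¹⁹·2150/4.15×10⁻²⁶) ≈ 1.288×10⁵ m/s.
In the field: r = mv/(|q|B) = (4.15×10⁻²⁶)(1.288×10⁵)/((1.602×10⁻¹⁹)(0.995)) ≈ 0.0335 m.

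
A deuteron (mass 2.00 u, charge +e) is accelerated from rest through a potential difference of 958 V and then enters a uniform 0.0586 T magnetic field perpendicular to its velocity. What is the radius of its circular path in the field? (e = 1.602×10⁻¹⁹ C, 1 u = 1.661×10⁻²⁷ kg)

r ≈ 0.108 m

Acceleration: |q|V = ½mv² ⇒ v = √(2|q|V/m) = √(2·1.602×10⁻¹⁹·958/3.322×10⁻²⁷) ≈ 3.040×10⁵ m/s.
In the field: r = mv/(|q|B) = (3.322×10⁻²⁷)(3.040×10⁵)/((1.602×10⁻¹⁹)(0.0586)) ≈ 0.108 m.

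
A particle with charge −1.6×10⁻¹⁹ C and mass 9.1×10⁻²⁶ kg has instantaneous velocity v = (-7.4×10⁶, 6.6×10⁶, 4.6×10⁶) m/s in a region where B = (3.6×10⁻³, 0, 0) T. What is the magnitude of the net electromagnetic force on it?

|F| ≈ 4.63×10⁻¹⁵ N

v×B = (0, 1.66×10⁴, -2.38×10⁴) N/C.
F = q v×B = (−1.6×10⁻¹⁹ C)·(0, 1.66×10⁴, -2.38×10⁴) = (0, -2.65×10⁻¹⁵, 3.80×10⁻¹⁵) N.
|F| = 4.63×10⁻¹⁵ N.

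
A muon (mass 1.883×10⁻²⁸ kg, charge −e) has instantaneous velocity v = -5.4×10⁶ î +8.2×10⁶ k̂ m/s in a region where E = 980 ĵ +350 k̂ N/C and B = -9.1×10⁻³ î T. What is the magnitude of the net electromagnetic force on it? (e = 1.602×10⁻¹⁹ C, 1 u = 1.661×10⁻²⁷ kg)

|F| ≈ 1.18×10⁻¹⁴ N

v×B = (0, -7.46×10⁴, 0) N/C.
E + v×B = (0, -7.36×10⁴, 350) N/C.
F = q(E + v×B) = (−1.602×10⁻¹⁹ C)·(0, -7.36×10⁴, 350) = (0, 1.18×10⁻¹⁴, -5.61×10⁻¹⁷) N.
|F| = 1.18×10⁻¹⁴ N.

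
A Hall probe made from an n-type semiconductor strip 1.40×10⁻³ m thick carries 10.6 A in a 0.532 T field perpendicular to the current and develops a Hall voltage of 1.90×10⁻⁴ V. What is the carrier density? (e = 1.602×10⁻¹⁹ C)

n ≈ 1.32×10²⁶ m⁻³

From V_H = IB/(n e t), n = IB/(V_H e t).
n = (10.6)(0.532)/((1.90×10⁻⁴)(1.602×10⁻¹⁹)(1.40×10⁻³)) ≈ 1.32×10²⁶ m⁻³.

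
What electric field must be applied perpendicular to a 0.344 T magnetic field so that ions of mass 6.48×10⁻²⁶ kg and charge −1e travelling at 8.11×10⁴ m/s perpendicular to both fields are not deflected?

E = 2.79×10⁴ V/m

For straight-line motion qE = qvB, so E = vB.
E = 8.11×10⁴ × 0.344 = 2.79×10⁴ V/m.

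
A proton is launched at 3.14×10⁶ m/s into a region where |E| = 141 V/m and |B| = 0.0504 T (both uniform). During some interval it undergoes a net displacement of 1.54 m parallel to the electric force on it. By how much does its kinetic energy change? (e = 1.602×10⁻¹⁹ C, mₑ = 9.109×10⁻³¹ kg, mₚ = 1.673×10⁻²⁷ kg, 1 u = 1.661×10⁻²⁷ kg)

ΔKE ≈ 3.48×10⁻¹⁷ J

The magnetic force is always ⟂ v and does no work; only the electric force changes KE.
ΔKE = F_E · d = |q|E d = (1.602×10⁻¹⁹)(141)(1.54) ≈ 3.48×10⁻¹⁷ J.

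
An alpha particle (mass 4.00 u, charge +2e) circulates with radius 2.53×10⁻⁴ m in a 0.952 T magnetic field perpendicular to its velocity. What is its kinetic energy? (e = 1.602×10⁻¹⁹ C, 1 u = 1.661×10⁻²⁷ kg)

KE ≈ 2.80 eV

v = |q|Br/m, then KE = ½mv² = (qBr)²/(2m).
v = (3.204×10⁻¹⁹)(0.952)(2.53×10⁻⁴)/6.644×10⁻²⁷ ≈ 1.162×10⁴ m/s.
KE = ½(6.644×10⁻²⁷)(1.162×10⁴)² ≈ 4.48×10⁻¹⁹ J = 2.80 eV.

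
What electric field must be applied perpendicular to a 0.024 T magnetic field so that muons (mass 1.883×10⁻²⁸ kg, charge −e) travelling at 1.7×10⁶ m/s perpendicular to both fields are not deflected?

E = 4.1×10⁴ V/m

For straight-line motion qE = qvB, so E = vB.
E = 1.7×10⁶ × 0.024 = 4.1×10⁴ V/m.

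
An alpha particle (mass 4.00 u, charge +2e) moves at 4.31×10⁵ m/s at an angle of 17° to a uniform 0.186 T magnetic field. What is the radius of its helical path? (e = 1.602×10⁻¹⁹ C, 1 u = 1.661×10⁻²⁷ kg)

v⊥ = v sinθ = 4.31×10⁵·sin17° ≈ 1.260×10⁵ m/s.
r = m v⊥/(|q|B) = (6.644×10⁻²⁷)(1.260×10⁵)/((3.204×10⁻¹⁹)(0.186)) ≈ 0.0140 m.

r ≈ 0.0140 m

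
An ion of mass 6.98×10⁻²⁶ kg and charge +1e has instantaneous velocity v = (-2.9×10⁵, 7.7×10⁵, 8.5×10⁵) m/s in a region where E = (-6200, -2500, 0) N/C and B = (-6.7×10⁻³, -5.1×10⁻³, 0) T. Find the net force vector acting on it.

F ≈ (-2.99×10⁻¹⁶, -1.31×10⁻¹⁵, 1.06×10⁻¹⁵) N

v×B = (4340, -5700, 6640) N/C.
E + v×B = (-1860, -8200, 6640) N/C.
F = q(E + v×B) = (1.602×10⁻¹⁹ C)·(-1860, -8200, 6640) = (-2.99×10⁻¹⁶, -1.31×10⁻¹⁵, 1.06×10⁻¹⁵) N.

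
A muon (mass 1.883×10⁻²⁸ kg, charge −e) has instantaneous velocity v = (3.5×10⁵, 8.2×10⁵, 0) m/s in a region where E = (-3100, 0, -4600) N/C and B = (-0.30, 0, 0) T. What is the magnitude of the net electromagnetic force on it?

v×B = (0, 0, 2.46×10⁵) N/C.
E + v×B = (-3100, 0, 2.41×10⁵) N/C.
F = q(E + v×B) = (−1.602×10⁻¹⁹ C)·(-3100, 0, 2.41×10⁵) = (4.97×10⁻¹⁶, 0, -3.87×10⁻¹⁴) N.
|F| = 3.87×10⁻¹⁴ N.

|F| ≈ 3.87×10⁻¹⁴ N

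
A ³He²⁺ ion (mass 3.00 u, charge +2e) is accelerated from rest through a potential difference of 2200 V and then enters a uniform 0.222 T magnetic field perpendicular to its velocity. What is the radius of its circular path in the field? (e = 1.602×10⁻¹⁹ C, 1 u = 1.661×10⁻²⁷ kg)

r ≈ 0.0373 m

Acceleration: |q|V = ½mv² ⇒ v = √(2|q|V/m) = √(2·3.204×10⁻¹⁹·2200/4.983×10⁻²⁷) ≈ 5.319×10⁵ m/s.
In the field: r = mv/(|q|B) = (4.983×10⁻²⁷)(5.319×10⁵)/((3.204×10⁻¹⁹)(0.222)) ≈ 0.0373 m.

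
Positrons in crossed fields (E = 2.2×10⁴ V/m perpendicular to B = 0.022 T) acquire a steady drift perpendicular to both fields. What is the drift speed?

The E×B drift speed is v_d = E/B.
v_d = 2.2×10⁴/0.022 = 1.0×10⁶ m/s.

v_d ≈ 1.0×10⁶ m/s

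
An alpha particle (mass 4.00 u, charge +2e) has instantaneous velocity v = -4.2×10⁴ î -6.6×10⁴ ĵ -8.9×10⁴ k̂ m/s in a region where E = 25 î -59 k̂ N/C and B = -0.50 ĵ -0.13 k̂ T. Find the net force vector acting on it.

F ≈ (-1.15×10⁻¹⁴, -1.75×10⁻¹⁵, 6.71×10⁻¹⁵) N

v×B = (-3.59×10⁴, -5460, 2.10×10⁴) N/C.
E + v×B = (-3.59×10⁴, -5460, 2.09×10⁴) N/C.
F = q(E + v×B) = (3.204×10⁻¹⁹ C)·(-3.59×10⁴, -5460, 2.09×10⁴) = (-1.15×10⁻¹⁴, -1.75×10⁻¹⁵, 6.71×10⁻¹⁵) N.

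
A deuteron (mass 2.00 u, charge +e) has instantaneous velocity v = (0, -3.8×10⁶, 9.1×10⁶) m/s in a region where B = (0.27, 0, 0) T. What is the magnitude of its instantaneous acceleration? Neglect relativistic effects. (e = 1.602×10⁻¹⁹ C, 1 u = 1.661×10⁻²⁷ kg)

v×B = (0, 2.46×10⁶, 1.03×10⁶) N/C.
F = q v×B = (1.602×10⁻¹⁹ C)·(0, 2.46×10⁶, 1.03×10⁶) = (0, 3.94×10⁻¹³, 1.64×10⁻¹³) N.
|a| = |F|/m = 4.266×10⁻¹³/3.322×10⁻²⁷ ≈ 1.28×10¹⁴ m/s².

|a| ≈ 1.28×10¹⁴ m/s²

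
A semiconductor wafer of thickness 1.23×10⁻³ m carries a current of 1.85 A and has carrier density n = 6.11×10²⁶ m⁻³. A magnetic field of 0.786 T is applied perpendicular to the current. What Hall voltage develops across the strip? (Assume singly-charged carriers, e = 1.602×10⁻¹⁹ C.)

V_H = IB/(n e t).
V_H = (1.85)(0.786)/((6.11×10²⁶)(1.602×10⁻¹⁹)(1.23×10⁻³)) ≈ 1.21×10⁻⁵ V.

V_H ≈ 1.21×10⁻⁵ V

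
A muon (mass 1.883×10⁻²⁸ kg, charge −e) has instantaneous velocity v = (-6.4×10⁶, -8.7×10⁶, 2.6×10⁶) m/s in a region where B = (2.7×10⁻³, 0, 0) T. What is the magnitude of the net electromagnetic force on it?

v×B = (0, 7020, 2.35×10⁴) N/C.
F = q v×B = (−1.602×10⁻¹⁹ C)·(0, 7020, 2.35×10⁴) = (0, -1.12×10⁻¹⁵, -3.76×10⁻¹⁵) N.
|F| = 3.93×10⁻¹⁵ N.

|F| ≈ 3.93×10⁻¹⁵ N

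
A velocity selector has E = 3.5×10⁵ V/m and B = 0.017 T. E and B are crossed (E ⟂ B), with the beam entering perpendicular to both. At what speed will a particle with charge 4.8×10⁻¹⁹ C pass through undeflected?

v = 2.1×10⁷ m/s

Zero net Lorentz force requires |qE| = |q v×B|, i.e. E = vB.
v = E/B = 3.5×10⁵/0.017 = 2.1×10⁷ m/s.
The result is independent of the particle's charge and mass.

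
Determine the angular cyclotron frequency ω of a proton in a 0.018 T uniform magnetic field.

ω = |q|B/m.
ω = (1.602×10⁻¹⁹)(0.018)/1.673×10⁻²⁷ ≈ 1.7×10⁶ rad/s.

ω ≈ 1.7×10⁶ rad/s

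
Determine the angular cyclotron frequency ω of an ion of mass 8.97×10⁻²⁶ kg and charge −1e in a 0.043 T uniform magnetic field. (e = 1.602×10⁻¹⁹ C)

ω = |q|B/m.
ω = (1.602×10⁻¹⁹)(0.043)/8.97×10⁻²⁶ ≈ 7.7×10⁴ rad/s.

ω ≈ 7.7×10⁴ rad/s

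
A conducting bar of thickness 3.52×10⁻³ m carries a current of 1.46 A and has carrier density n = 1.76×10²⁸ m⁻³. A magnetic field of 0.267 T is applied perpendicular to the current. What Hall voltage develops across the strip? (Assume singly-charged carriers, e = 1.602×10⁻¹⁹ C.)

V_H = IB/(n e t).
V_H = (1.46)(0.267)/((1.76×10²⁸)(1.602×10⁻¹⁹)(3.52×10⁻³)) ≈ 3.93×10⁻⁸ V.

V_H ≈ 3.93×10⁻⁸ V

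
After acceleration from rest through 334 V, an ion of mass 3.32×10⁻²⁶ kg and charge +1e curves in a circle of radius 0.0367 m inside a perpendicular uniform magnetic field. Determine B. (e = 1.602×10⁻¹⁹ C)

v = √(2|q|V/m) = √(2·1.602×10⁻¹⁹·334/3.32×10⁻²⁶) ≈ 5.677×10⁴ m/s.
B = mv/(|q|r) = (3.32×10⁻²⁶)(5.677×10⁴)/((1.602×10⁻¹⁹)(0.0367)) ≈ 0.321 T.

B ≈ 0.321 T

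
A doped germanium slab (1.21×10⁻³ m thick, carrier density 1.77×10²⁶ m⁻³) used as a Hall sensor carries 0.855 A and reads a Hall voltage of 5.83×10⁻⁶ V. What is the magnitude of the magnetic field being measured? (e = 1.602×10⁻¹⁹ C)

From V_H = IB/(n e t), B = V_H n e t / I.
B = (5.83×10⁻⁶)(1.77×10²⁶)(1.602×10⁻¹⁹)(1.21×10⁻³)/0.855 ≈ 0.234 T.

B ≈ 0.234 T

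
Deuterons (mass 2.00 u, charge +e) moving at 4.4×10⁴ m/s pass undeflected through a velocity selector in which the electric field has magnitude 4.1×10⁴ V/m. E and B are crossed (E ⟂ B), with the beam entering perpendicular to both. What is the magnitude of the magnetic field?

B = 0.93 T

Balance of forces in the selector: qE = qvB ⇒ B = E/v.
B = 4.1×10⁴/4.4×10⁴ = 0.93 T.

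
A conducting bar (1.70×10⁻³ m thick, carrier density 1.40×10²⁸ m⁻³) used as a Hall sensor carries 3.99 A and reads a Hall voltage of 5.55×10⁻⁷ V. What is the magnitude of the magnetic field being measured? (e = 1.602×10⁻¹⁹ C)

B ≈ 0.530 T

From V_H = IB/(n e t), B = V_H n e t / I.
B = (5.55×10⁻⁷)(1.40×10²⁸)(1.602×10⁻¹⁹)(1.70×10⁻³)/3.99 ≈ 0.530 T.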